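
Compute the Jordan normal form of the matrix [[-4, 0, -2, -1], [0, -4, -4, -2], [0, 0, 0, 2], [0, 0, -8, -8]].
The characteristic polynomial is det(xI - A) = (x + 4)^4, so the eigenvalues are -4 (algebraic multiplicity 4).

For λ = -4: rank(A + 4I) = 1, rank((A + 4I)^2) = 0. The eigenspace has dimension 4 - 1 = 3, so there are 3 Jordan blocks; the rank sequence gives block sizes [2, 1, 1].

Assembling the blocks gives the Jordan form J above.

J = [[-4, 1, 0, 0], [0, -4, 0, 0], [0, 0, -4, 0], [0, 0, 0, -4]]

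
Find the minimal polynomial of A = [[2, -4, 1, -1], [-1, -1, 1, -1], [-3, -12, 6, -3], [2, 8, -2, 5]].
m_A(x) = (x - 3)^2

The characteristic polynomial factors as (x - 3)^4. The minimal polynomial is ∏(x - λ)^{k_λ} where k_λ is the size of the largest Jordan block at λ.

For λ = 3: rank(A - 3I) = 1, and the largest Jordan block has size 2 (the smallest k with rank((A - 3I)^k) = rank((A - 3I)^(k+1))).

So m_A(x) = (x - 3)^2.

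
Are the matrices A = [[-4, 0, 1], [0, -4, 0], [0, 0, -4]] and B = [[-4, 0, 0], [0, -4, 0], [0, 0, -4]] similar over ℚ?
No.

Both have characteristic polynomial (x + 4)^3, but the minimal polynomial of A is (x + 4)^2 while the minimal polynomial of B is x + 4. The minimal polynomial is a similarity invariant, so A and B are not similar.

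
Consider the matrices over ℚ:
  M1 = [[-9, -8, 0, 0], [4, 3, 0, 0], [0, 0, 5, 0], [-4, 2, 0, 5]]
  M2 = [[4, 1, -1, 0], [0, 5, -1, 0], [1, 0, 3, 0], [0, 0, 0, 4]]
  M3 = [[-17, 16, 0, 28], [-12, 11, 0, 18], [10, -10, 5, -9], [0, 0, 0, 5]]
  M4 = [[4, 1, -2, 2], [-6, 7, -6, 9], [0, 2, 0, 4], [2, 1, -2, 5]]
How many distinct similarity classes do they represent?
3 classes: {M1}, {M2, M4}, {M3}

Characteristic polynomials: χ_{M1} = (x - 5)^2(x + 1)(x + 5), χ_{M2} = (x - 4)^4, χ_{M3} = (x - 5)^2(x + 1)(x + 5), χ_{M4} = (x - 4)^4.

{M1}: invariant factors x - 5, (x - 5)(x + 1)(x + 5).

{M2, M4}: invariant factors x - 4, (x - 4)^3.

{M3}: invariant factors (x - 5)^2(x + 1)(x + 5).

Matrices are similar if and only if their invariant-factor lists agree; the partition into similarity classes is {M1}, {M2, M4}, {M3}.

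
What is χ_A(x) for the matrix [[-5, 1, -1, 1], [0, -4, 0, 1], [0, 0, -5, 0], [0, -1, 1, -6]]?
χ_A(x) = (x + 5)^4

xI - A = [[x + 5, -1, 1, -1], [0, x + 4, 0, -1], [0, 0, x + 5, 0], [0, 1, -1, x + 6]].

Expanding det(xI - A) along the first row:
det(xI - A) = + (x + 5)·det([[x + 4, 0, -1], [0, x + 5, 0], [1, -1, x + 6]]) - (-1)·det([[0, 0, -1], [0, x + 5, 0], [0, -1, x + 6]]) + (1)·det([[0, x + 4, -1], [0, 0, 0], [0, 1, x + 6]]) - (-1)·det([[0, x + 4, 0], [0, 0, x + 5], [0, 1, -1]]).

Evaluating gives χ_A(x) = x^4 + 20x^3 + 150x^2 + 500x + 625 = (x + 5)^4.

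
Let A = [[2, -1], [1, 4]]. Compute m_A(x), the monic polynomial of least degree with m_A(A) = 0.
The characteristic polynomial factors as (x - 3)^2. The minimal polynomial is ∏(x - λ)^{k_λ} where k_λ is the size of the largest Jordan block at λ.

For λ = 3: rank(A - 3I) = 1, and the largest Jordan block has size 2 (the smallest k with rank((A - 3I)^k) = rank((A - 3I)^(k+1))).

So m_A(x) = (x - 3)^2.

m_A(x) = (x - 3)^2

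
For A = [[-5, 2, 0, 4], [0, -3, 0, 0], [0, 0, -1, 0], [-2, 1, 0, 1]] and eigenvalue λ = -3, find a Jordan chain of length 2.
v_1 = [[0, 1, 0, 0]]^T, v_2 = [[2, 0, 0, 1]]^T

We seek v_1 ∈ ker((A + 3I)^2) \ ker(A + 3I), then set v_{i+1} = (A + 3I) v_i.

One such chain is v_1 = [[0, 1, 0, 0]]^T, v_2 = [[2, 0, 0, 1]]^T. Check: (A + 3I) v_2 = [[0, 0, 0, 0]]^T = 0.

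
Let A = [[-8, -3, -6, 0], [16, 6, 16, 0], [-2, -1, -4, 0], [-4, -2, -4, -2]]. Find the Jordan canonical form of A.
J = [[-2, 1, 0, 0], [0, -2, 0, 0], [0, 0, -2, 0], [0, 0, 0, -2]]

The characteristic polynomial is det(xI - A) = (x + 2)^4, so the eigenvalues are -2 (algebraic multiplicity 4).

For λ = -2: rank(A + 2I) = 1, rank((A + 2I)^2) = 0. The eigenspace has dimension 4 - 1 = 3, so there are 3 Jordan blocks; the rank sequence gives block sizes [2, 1, 1].

Assembling the blocks gives the Jordan form J above.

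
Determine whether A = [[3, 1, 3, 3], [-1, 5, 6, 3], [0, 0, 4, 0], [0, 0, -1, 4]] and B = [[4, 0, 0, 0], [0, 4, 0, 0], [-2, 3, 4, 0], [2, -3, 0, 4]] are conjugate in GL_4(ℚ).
Both have characteristic polynomial (x - 4)^4 and minimal polynomial (x - 4)^2. But rank(A - 4I) = 2 for A while rank(B - 4I) = 1 for B, so the number of Jordan blocks at λ = 4 differs. A and B are not similar.

No.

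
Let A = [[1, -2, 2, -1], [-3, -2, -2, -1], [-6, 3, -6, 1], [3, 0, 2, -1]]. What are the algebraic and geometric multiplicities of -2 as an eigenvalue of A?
The characteristic polynomial is (x + 2)^4, so the factor x + 2 appears with exponent 4: the algebraic multiplicity is 4.

rank(A + 2I) = 2, so the eigenspace has dimension 4 - 2 = 2: the geometric multiplicity is 2.

Since 2 < 4, A is not diagonalizable.

algebraic multiplicity 4, geometric multiplicity 2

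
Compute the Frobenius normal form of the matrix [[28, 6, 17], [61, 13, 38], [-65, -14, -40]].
R = [[0, 0, 3], [1, 0, 5], [0, 1, 1]]

The invariant factors of A (the non-unit diagonal entries of the Smith normal form of xI - A over ℚ[x]) are (x - 3)(x + 1)^2, each dividing the next. The characteristic polynomial is their product, (x - 3)(x + 1)^2.

The rational canonical form is the block-diagonal matrix of companion matrices C(f_i):
R = [[0, 0, 3], [1, 0, 5], [0, 1, 1]].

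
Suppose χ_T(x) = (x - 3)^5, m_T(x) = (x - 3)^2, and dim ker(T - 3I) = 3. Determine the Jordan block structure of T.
λ = 3: algebraic multiplicity 5 (exponent in χ_T), largest block size 2 (exponent in m_T), 3 blocks (geometric multiplicity). These force block sizes [2, 2, 1].

Jordan blocks: (3, 2), (3, 2), (3, 1)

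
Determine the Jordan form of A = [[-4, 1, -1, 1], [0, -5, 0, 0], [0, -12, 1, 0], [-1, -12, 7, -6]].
J = [[-5, 1, 0, 0], [0, -5, 1, 0], [0, 0, -5, 0], [0, 0, 0, 1]]

The characteristic polynomial is det(xI - A) = (x - 1)(x + 5)^3, so the eigenvalues are -5 (algebraic multiplicity 3), 1 (algebraic multiplicity 1).

For λ = -5: rank(A + 5I) = 3, rank((A + 5I)^2) = 2, rank((A + 5I)^3) = 1. The eigenspace has dimension 4 - 3 = 1, so there is 1 Jordan block; the rank sequence gives block sizes [3].

For λ = 1: algebraic multiplicity 1 gives one 1×1 block.

Assembling the blocks gives the Jordan form J above.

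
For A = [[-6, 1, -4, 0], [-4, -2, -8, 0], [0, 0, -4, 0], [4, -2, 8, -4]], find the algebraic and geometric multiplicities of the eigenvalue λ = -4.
The characteristic polynomial is (x + 4)^4, so the factor x + 4 appears with exponent 4: the algebraic multiplicity is 4.

rank(A + 4I) = 1, so the eigenspace has dimension 4 - 1 = 3: the geometric multiplicity is 3.

Since 3 < 4, A is not diagonalizable.

algebraic multiplicity 4, geometric multiplicity 3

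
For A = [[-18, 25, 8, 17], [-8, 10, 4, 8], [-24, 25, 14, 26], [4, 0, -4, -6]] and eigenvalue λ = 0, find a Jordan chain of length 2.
v_1 = [[3, 1, 3, 0]]^T, v_2 = [[-5, -2, -5, 0]]^T

We seek v_1 ∈ ker(A^2) \ ker(A), then set v_{i+1} = A v_i.

One such chain is v_1 = [[3, 1, 3, 0]]^T, v_2 = [[-5, -2, -5, 0]]^T. Check: A v_2 = [[0, 0, 0, 0]]^T = 0.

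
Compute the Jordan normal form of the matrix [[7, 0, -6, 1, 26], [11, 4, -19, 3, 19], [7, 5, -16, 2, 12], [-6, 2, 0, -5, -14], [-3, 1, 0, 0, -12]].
The characteristic polynomial is det(xI - A) = (x + 4)^3(x + 5)^2, so the eigenvalues are -5 (algebraic multiplicity 2), -4 (algebraic multiplicity 3).

For λ = -5: rank(A + 5I) = 4, rank((A + 5I)^2) = 3. The eigenspace has dimension 5 - 4 = 1, so there is 1 Jordan block; the rank sequence gives block sizes [2].

For λ = -4: rank(A + 4I) = 4, rank((A + 4I)^2) = 3, rank((A + 4I)^3) = 2. The eigenspace has dimension 5 - 4 = 1, so there is 1 Jordan block; the rank sequence gives block sizes [3].

Assembling the blocks gives the Jordan form J above.

J = [[-5, 1, 0, 0, 0], [0, -5, 0, 0, 0], [0, 0, -4, 1, 0], [0, 0, 0, -4, 1], [0, 0, 0, 0, -4]]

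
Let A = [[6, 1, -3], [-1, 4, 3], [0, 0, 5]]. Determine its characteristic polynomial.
xI - A = [[x - 6, -1, 3], [1, x - 4, -3], [0, 0, x - 5]].

Expanding det(xI - A) along the first row:
det(xI - A) = + (x - 6)·det([[x - 4, -3], [0, x - 5]]) - (-1)·det([[1, -3], [0, x - 5]]) + (3)·det([[1, x - 4], [0, 0]]).

Evaluating gives χ_A(x) = x^3 - 15x^2 + 75x - 125 = (x - 5)^3.

χ_A(x) = (x - 5)^3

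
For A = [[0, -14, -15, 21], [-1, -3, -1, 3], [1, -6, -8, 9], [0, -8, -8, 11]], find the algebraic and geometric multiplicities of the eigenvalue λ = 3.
algebraic multiplicity 1, geometric multiplicity 1

The characteristic polynomial is (x - 3)(x + 1)^3, so the factor x - 3 appears with exponent 1: the algebraic multiplicity is 1.

rank(A - 3I) = 3, so the eigenspace has dimension 4 - 3 = 1: the geometric multiplicity is 1.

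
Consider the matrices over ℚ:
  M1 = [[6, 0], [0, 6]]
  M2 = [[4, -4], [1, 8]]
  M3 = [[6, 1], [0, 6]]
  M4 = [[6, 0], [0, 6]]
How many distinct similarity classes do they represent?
Characteristic polynomials: χ_{M1} = (x - 6)^2, χ_{M2} = (x - 6)^2, χ_{M3} = (x - 6)^2, χ_{M4} = (x - 6)^2.

{M1, M4}: invariant factors x - 6, x - 6.

{M2, M3}: invariant factors (x - 6)^2.

Matrices are similar if and only if their invariant-factor lists agree; the partition into similarity classes is {M1, M4}, {M2, M3}.

2 classes: {M1, M4}, {M2, M3}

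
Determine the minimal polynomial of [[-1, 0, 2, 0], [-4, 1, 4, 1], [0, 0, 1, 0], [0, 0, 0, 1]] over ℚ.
The characteristic polynomial factors as (x - 1)^3(x + 1). The minimal polynomial is ∏(x - λ)^{k_λ} where k_λ is the size of the largest Jordan block at λ.

For λ = -1: rank(A + I) = 3, and the largest Jordan block has size 1 (the smallest k with rank((A + I)^k) = rank((A + I)^(k+1))).
For λ = 1: rank(A - I) = 2, and the largest Jordan block has size 2 (the smallest k with rank((A - I)^k) = rank((A - I)^(k+1))).

So m_A(x) = (x - 1)^2(x + 1).

m_A(x) = (x - 1)^2(x + 1)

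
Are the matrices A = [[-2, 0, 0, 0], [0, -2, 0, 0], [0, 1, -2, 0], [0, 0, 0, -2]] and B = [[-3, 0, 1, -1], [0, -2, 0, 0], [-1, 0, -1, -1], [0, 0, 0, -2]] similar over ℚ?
Yes.

Two matrices over a field are similar if and only if they have the same invariant factors.

Both A and B have characteristic polynomial (x + 2)^4 and minimal polynomial (x + 2)^2. Computing further, both have invariant factors x + 2, x + 2, (x + 2)^2. Hence A and B are similar.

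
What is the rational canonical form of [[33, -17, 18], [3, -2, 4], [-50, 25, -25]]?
R = [[0, 0, 25], [1, 0, -10], [0, 1, 6]]

The invariant factors of A (the non-unit diagonal entries of the Smith normal form of xI - A over ℚ[x]) are (x - 5)(x^2 - x + 5), each dividing the next. The characteristic polynomial is their product, (x - 5)(x^2 - x + 5).

The rational canonical form is the block-diagonal matrix of companion matrices C(f_i):
R = [[0, 0, 25], [1, 0, -10], [0, 1, 6]].

Note the characteristic polynomial does not split into linear factors over ℚ, so A has no Jordan form over ℚ; the rational canonical form exists over any field.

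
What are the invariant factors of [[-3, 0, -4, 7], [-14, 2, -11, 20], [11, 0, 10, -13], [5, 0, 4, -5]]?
(x - 2)^3(x + 2)

The Jordan structure of A has elementary divisors (x + 2), (x - 2)^3. Arranging the block sizes at each eigenvalue in decreasing order and taking row products gives the invariant factors.

Invariant factors (smallest first, each dividing the next): (x - 2)^3(x + 2).

Check: the last factor (x - 2)^3(x + 2) is the minimal polynomial, and the product (x - 2)^3(x + 2) is the characteristic polynomial.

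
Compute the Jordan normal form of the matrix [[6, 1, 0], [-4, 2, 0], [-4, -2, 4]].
J = [[4, 1, 0], [0, 4, 0], [0, 0, 4]]

The characteristic polynomial is det(xI - A) = (x - 4)^3, so the eigenvalues are 4 (algebraic multiplicity 3).

For λ = 4: rank(A - 4I) = 1, rank((A - 4I)^2) = 0. The eigenspace has dimension 3 - 1 = 2, so there are 2 Jordan blocks; the rank sequence gives block sizes [2, 1].

Assembling the blocks gives the Jordan form J above.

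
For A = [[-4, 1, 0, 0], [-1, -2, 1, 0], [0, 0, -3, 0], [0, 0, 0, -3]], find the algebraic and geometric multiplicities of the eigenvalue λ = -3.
The characteristic polynomial is (x + 3)^4, so the factor x + 3 appears with exponent 4: the algebraic multiplicity is 4.

rank(A + 3I) = 2, so the eigenspace has dimension 4 - 2 = 2: the geometric multiplicity is 2.

Since 2 < 4, A is not diagonalizable.

algebraic multiplicity 4, geometric multiplicity 2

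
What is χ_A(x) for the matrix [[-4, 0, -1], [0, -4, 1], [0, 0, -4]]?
χ_A(x) = (x + 4)^3

xI - A = [[x + 4, 0, 1], [0, x + 4, -1], [0, 0, x + 4]].

Expanding det(xI - A) along the first row:
det(xI - A) = + (x + 4)·det([[x + 4, -1], [0, x + 4]]) - (0)·det([[0, -1], [0, x + 4]]) + (1)·det([[0, x + 4], [0, 0]]).

Evaluating gives χ_A(x) = x^3 + 12x^2 + 48x + 64 = (x + 4)^3.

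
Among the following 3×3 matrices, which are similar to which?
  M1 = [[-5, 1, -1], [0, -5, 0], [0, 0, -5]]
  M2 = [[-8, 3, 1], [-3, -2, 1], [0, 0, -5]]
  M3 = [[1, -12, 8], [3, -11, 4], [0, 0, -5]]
1 class: {M1, M2, M3}

Characteristic polynomials: χ_{M1} = (x + 5)^3, χ_{M2} = (x + 5)^3, χ_{M3} = (x + 5)^3.

{M1, M2, M3}: invariant factors x + 5, (x + 5)^2.

Matrices are similar if and only if their invariant-factor lists agree; the partition into similarity classes is {M1, M2, M3}.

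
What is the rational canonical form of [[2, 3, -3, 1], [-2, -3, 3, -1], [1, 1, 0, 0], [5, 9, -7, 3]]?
The invariant factors of A (the non-unit diagonal entries of the Smith normal form of xI - A over ℚ[x]) are x^2(x - 1)^2, each dividing the next. The characteristic polynomial is their product, x^2(x - 1)^2.

The rational canonical form is the block-diagonal matrix of companion matrices C(f_i):
R = [[0, 0, 0, 0], [1, 0, 0, 0], [0, 1, 0, -1], [0, 0, 1, 2]].

R = [[0, 0, 0, 0], [1, 0, 0, 0], [0, 1, 0, -1], [0, 0, 1, 2]]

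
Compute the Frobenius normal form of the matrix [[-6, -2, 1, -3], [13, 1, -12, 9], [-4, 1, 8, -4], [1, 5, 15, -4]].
R = [[0, 0, 0, 2], [1, 0, 0, 0], [0, 1, 0, -2], [0, 0, 1, -1]]

The invariant factors of A (the non-unit diagonal entries of the Smith normal form of xI - A over ℚ[x]) are (x + 1)(x^3 + 2x - 2), each dividing the next. The characteristic polynomial is their product, (x + 1)(x^3 + 2x - 2).

The rational canonical form is the block-diagonal matrix of companion matrices C(f_i):
R = [[0, 0, 0, 2], [1, 0, 0, 0], [0, 1, 0, -2], [0, 0, 1, -1]].

Note the characteristic polynomial does not split into linear factors over ℚ, so A has no Jordan form over ℚ; the rational canonical form exists over any field.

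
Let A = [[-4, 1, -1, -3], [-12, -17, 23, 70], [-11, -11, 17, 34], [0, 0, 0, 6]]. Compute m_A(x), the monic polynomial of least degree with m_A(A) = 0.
m_A(x) = (x - 6)^2(x + 5)^2

The characteristic polynomial factors as (x - 6)^2(x + 5)^2. The minimal polynomial is ∏(x - λ)^{k_λ} where k_λ is the size of the largest Jordan block at λ.

For λ = -5: rank(A + 5I) = 3, and the largest Jordan block has size 2 (the smallest k with rank((A + 5I)^k) = rank((A + 5I)^(k+1))).
For λ = 6: rank(A - 6I) = 3, and the largest Jordan block has size 2 (the smallest k with rank((A - 6I)^k) = rank((A - 6I)^(k+1))).

So m_A(x) = (x - 6)^2(x + 5)^2.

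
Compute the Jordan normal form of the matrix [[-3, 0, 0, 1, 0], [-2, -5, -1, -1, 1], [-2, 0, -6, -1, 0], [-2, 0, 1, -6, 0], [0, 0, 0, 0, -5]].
J = [[-5, 1, 0, 0, 0], [0, -5, 1, 0, 0], [0, 0, -5, 0, 0], [0, 0, 0, -5, 1], [0, 0, 0, 0, -5]]

The characteristic polynomial is det(xI - A) = (x + 5)^5, so the eigenvalues are -5 (algebraic multiplicity 5).

For λ = -5: rank(A + 5I) = 3, rank((A + 5I)^2) = 1, rank((A + 5I)^3) = 0. The eigenspace has dimension 5 - 3 = 2, so there are 2 Jordan blocks; the rank sequence gives block sizes [3, 2].

Assembling the blocks gives the Jordan form J above.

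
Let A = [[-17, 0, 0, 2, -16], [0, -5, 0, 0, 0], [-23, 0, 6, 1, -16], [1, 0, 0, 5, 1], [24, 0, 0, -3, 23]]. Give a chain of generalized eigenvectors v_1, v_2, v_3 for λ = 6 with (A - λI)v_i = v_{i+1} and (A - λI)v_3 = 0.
We seek v_1 ∈ ker((A - 6I)^3) \ ker((A - 6I)^2), then set v_{i+1} = (A - 6I) v_i.

One such chain is v_1 = [[-2, 0, 0, 2, 3]]^T, v_2 = [[2, 0, 0, -1, -3]]^T, v_3 = [[0, 0, 1, 0, 0]]^T. Check: (A - 6I) v_3 = [[0, 0, 0, 0, 0]]^T = 0.

v_1 = [[-2, 0, 0, 2, 3]]^T, v_2 = [[2, 0, 0, -1, -3]]^T, v_3 = [[0, 0, 1, 0, 0]]^T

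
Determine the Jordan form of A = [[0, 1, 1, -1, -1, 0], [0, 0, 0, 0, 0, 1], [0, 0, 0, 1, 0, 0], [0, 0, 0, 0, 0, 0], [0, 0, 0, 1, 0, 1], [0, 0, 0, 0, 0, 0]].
J = [[0, 1, 0, 0, 0, 0], [0, 0, 0, 0, 0, 0], [0, 0, 0, 1, 0, 0], [0, 0, 0, 0, 0, 0], [0, 0, 0, 0, 0, 1], [0, 0, 0, 0, 0, 0]]

The characteristic polynomial is det(xI - A) = x^6, so the eigenvalues are 0 (algebraic multiplicity 6).

For λ = 0: rank(A) = 3, rank(A^2) = 0. The eigenspace has dimension 6 - 3 = 3, so there are 3 Jordan blocks; the rank sequence gives block sizes [2, 2, 2].

Assembling the blocks gives the Jordan form J above.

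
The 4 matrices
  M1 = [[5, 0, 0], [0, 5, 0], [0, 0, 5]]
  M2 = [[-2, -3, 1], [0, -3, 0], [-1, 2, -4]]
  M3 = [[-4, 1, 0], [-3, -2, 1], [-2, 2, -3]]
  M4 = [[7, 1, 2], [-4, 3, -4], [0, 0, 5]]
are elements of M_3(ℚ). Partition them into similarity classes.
Characteristic polynomials: χ_{M1} = (x - 5)^3, χ_{M2} = (x + 3)^3, χ_{M3} = (x + 3)^3, χ_{M4} = (x - 5)^3.

{M1}: invariant factors x - 5, x - 5, x - 5.

{M2, M3}: invariant factors (x + 3)^3.

{M4}: invariant factors x - 5, (x - 5)^2.

Matrices are similar if and only if their invariant-factor lists agree; the partition into similarity classes is {M1}, {M2, M3}, {M4}.

3 classes: {M1}, {M2, M3}, {M4}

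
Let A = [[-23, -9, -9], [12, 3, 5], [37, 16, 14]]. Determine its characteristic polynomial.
χ_A(x) = (x + 2)^3

xI - A = [[x + 23, 9, 9], [-12, x - 3, -5], [-37, -16, x - 14]].

Expanding det(xI - A) along the first row:
det(xI - A) = + (x + 23)·det([[x - 3, -5], [-16, x - 14]]) - (9)·det([[-12, -5], [-37, x - 14]]) + (9)·det([[-12, x - 3], [-37, -16]]).

Evaluating gives χ_A(x) = x^3 + 6x^2 + 12x + 8 = (x + 2)^3.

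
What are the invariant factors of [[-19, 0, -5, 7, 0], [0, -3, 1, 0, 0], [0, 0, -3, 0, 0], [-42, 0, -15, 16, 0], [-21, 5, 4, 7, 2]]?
The Jordan structure of A has elementary divisors (x + 5), (x + 3)^2, (x - 2), (x - 2). Arranging the block sizes at each eigenvalue in decreasing order and taking row products gives the invariant factors.

Invariant factors (smallest first, each dividing the next): x - 2, (x - 2)(x + 3)^2(x + 5).

Check: the last factor (x - 2)(x + 3)^2(x + 5) is the minimal polynomial, and the product (x - 2)^2(x + 3)^2(x + 5) is the characteristic polynomial.

x - 2, (x - 2)(x + 3)^2(x + 5)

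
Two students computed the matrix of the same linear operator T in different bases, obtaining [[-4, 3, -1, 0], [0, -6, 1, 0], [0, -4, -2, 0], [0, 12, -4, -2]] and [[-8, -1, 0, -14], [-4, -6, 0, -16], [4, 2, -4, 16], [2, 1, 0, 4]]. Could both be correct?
Both have characteristic polynomial (x + 2)(x + 4)^3, but the minimal polynomial of A is (x + 2)(x + 4)^3 while the minimal polynomial of B is (x + 2)(x + 4)^2. The minimal polynomial is a similarity invariant, so A and B are not similar.

No.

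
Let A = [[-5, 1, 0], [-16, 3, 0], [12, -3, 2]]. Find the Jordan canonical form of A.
The characteristic polynomial is det(xI - A) = (x - 2)(x + 1)^2, so the eigenvalues are -1 (algebraic multiplicity 2), 2 (algebraic multiplicity 1).

For λ = -1: rank(A + I) = 2, rank((A + I)^2) = 1. The eigenspace has dimension 3 - 2 = 1, so there is 1 Jordan block; the rank sequence gives block sizes [2].

For λ = 2: algebraic multiplicity 1 gives one 1×1 block.

Assembling the blocks gives the Jordan form J above.

J = [[-1, 1, 0], [0, -1, 0], [0, 0, 2]]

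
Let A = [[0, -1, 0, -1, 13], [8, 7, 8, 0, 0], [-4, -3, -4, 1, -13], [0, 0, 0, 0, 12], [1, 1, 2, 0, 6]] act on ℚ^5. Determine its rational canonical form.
The invariant factors of A (the non-unit diagonal entries of the Smith normal form of xI - A over ℚ[x]) are x^2 - 3x + 4, (x - 3)(x^2 - 3x + 4), each dividing the next. The characteristic polynomial is their product, (x - 3)(x^2 - 3x + 4)^2.

The rational canonical form is the block-diagonal matrix of companion matrices C(f_i):
R = [[0, -4, 0, 0, 0], [1, 3, 0, 0, 0], [0, 0, 0, 0, 12], [0, 0, 1, 0, -13], [0, 0, 0, 1, 6]].

Note the characteristic polynomial does not split into linear factors over ℚ, so A has no Jordan form over ℚ; the rational canonical form exists over any field.

R = [[0, -4, 0, 0, 0], [1, 3, 0, 0, 0], [0, 0, 0, 0, 12], [0, 0, 1, 0, -13], [0, 0, 0, 1, 6]]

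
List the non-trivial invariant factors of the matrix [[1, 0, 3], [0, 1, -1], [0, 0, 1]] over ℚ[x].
The Jordan structure of A has elementary divisors (x - 1)^2, (x - 1). Arranging the block sizes at each eigenvalue in decreasing order and taking row products gives the invariant factors.

Invariant factors (smallest first, each dividing the next): x - 1, (x - 1)^2.

Check: the last factor (x - 1)^2 is the minimal polynomial, and the product (x - 1)^3 is the characteristic polynomial.

x - 1, (x - 1)^2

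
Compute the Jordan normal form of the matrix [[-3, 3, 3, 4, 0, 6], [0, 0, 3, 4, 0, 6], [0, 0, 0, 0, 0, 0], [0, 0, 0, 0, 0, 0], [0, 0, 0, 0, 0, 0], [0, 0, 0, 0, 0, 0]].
The characteristic polynomial is det(xI - A) = x^5(x + 3), so the eigenvalues are -3 (algebraic multiplicity 1), 0 (algebraic multiplicity 5).

For λ = -3: algebraic multiplicity 1 gives one 1×1 block.

For λ = 0: rank(A) = 2, rank(A^2) = 1. The eigenspace has dimension 6 - 2 = 4, so there are 4 Jordan blocks; the rank sequence gives block sizes [2, 1, 1, 1].

Assembling the blocks gives the Jordan form J above.

J = [[-3, 0, 0, 0, 0, 0], [0, 0, 1, 0, 0, 0], [0, 0, 0, 0, 0, 0], [0, 0, 0, 0, 0, 0], [0, 0, 0, 0, 0, 0], [0, 0, 0, 0, 0, 0]]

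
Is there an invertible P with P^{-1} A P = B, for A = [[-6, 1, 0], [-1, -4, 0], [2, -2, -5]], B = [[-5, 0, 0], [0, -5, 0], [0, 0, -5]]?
Both have characteristic polynomial (x + 5)^3, but the minimal polynomial of A is (x + 5)^2 while the minimal polynomial of B is x + 5. The minimal polynomial is a similarity invariant, so A and B are not similar.

No.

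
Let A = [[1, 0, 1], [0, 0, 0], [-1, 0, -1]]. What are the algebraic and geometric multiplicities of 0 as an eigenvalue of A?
algebraic multiplicity 3, geometric multiplicity 2

The characteristic polynomial is x^3, so the factor x appears with exponent 3: the algebraic multiplicity is 3.

rank(A) = 1, so the eigenspace has dimension 3 - 1 = 2: the geometric multiplicity is 2.

Since 2 < 3, A is not diagonalizable.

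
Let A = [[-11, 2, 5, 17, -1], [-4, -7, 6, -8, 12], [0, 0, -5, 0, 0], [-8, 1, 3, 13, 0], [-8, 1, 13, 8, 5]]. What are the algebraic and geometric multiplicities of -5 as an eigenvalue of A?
The characteristic polynomial is (x - 5)^2(x + 5)^3, so the factor x + 5 appears with exponent 3: the algebraic multiplicity is 3.

rank(A + 5I) = 3, so the eigenspace has dimension 5 - 3 = 2: the geometric multiplicity is 2.

Since 2 < 3, A is not diagonalizable.

algebraic multiplicity 3, geometric multiplicity 2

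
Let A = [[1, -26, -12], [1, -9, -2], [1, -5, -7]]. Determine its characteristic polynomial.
χ_A(x) = (x + 5)^3

xI - A = [[x - 1, 26, 12], [-1, x + 9, 2], [-1, 5, x + 7]].

Expanding det(xI - A) along the first row:
det(xI - A) = + (x - 1)·det([[x + 9, 2], [5, x + 7]]) - (26)·det([[-1, 2], [-1, x + 7]]) + (12)·det([[-1, x + 9], [-1, 5]]).

Evaluating gives χ_A(x) = x^3 + 15x^2 + 75x + 125 = (x + 5)^3.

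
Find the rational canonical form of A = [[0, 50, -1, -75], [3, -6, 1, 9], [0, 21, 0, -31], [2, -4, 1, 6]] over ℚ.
The invariant factors of A (the non-unit diagonal entries of the Smith normal form of xI - A over ℚ[x]) are (x^2 + 5)^2, each dividing the next. The characteristic polynomial is their product, (x^2 + 5)^2.

The rational canonical form is the block-diagonal matrix of companion matrices C(f_i):
R = [[0, 0, 0, -25], [1, 0, 0, 0], [0, 1, 0, -10], [0, 0, 1, 0]].

Note the characteristic polynomial does not split into linear factors over ℚ, so A has no Jordan form over ℚ; the rational canonical form exists over any field.

R = [[0, 0, 0, -25], [1, 0, 0, 0], [0, 1, 0, -10], [0, 0, 1, 0]]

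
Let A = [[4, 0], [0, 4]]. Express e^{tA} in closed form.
e^{tA} = [[e^{4*t}, 0], [0, e^{4*t}]]

A has Jordan form J = [[4, 0], [0, 4]] with A = PJP^{-1}, so e^{tA} = P e^{tJ} P^{-1}.

For a Jordan block J_k(λ), e^{tJ_k(λ)} = e^{λt} · (I + tN + t^2 N^2/2! + ... + t^{k-1} N^{k-1}/(k-1)!) where N is the nilpotent superdiagonal part.

Assembling the blocks and conjugating back gives the entries of e^{tA} as shown above.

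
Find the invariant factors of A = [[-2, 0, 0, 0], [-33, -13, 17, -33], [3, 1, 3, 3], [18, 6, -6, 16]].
The Jordan structure of A has elementary divisors (x + 2), (x + 2), (x - 4)^2. Arranging the block sizes at each eigenvalue in decreasing order and taking row products gives the invariant factors.

Invariant factors (smallest first, each dividing the next): x + 2, (x - 4)^2(x + 2).

Check: the last factor (x - 4)^2(x + 2) is the minimal polynomial, and the product (x - 4)^2(x + 2)^2 is the characteristic polynomial.

x + 2, (x - 4)^2(x + 2)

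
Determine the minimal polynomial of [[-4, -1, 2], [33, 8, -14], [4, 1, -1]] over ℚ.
m_A(x) = (x - 1)^3

The characteristic polynomial factors as (x - 1)^3. The minimal polynomial is ∏(x - λ)^{k_λ} where k_λ is the size of the largest Jordan block at λ.

For λ = 1: rank(A - I) = 2, and the largest Jordan block has size 3 (the smallest k with rank((A - I)^k) = rank((A - I)^(k+1))).

So m_A(x) = (x - 1)^3.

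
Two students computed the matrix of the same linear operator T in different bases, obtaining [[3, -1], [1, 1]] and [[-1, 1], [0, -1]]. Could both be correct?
trace(A) = 4 but trace(B) = -2. The trace is a similarity invariant, so A and B are not similar.

No.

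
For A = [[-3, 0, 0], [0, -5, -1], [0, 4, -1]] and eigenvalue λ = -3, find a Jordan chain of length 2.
We seek v_1 ∈ ker((A + 3I)^2) \ ker(A + 3I), then set v_{i+1} = (A + 3I) v_i.

One such chain is v_1 = [[-1, 1, -1]]^T, v_2 = [[0, -1, 2]]^T. Check: (A + 3I) v_2 = [[0, 0, 0]]^T = 0.

v_1 = [[-1, 1, -1]]^T, v_2 = [[0, -1, 2]]^T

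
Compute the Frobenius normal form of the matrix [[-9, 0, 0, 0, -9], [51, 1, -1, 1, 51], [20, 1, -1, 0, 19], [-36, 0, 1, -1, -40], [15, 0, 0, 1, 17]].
The invariant factors of A (the non-unit diagonal entries of the Smith normal form of xI - A over ℚ[x]) are (x - 3)^2(x - 1)^2(x + 1), each dividing the next. The characteristic polynomial is their product, (x - 3)^2(x - 1)^2(x + 1).

The rational canonical form is the block-diagonal matrix of companion matrices C(f_i):
R = [[0, 0, 0, 0, -9], [1, 0, 0, 0, 15], [0, 1, 0, 0, 2], [0, 0, 1, 0, -14], [0, 0, 0, 1, 7]].

R = [[0, 0, 0, 0, -9], [1, 0, 0, 0, 15], [0, 1, 0, 0, 2], [0, 0, 1, 0, -14], [0, 0, 0, 1, 7]]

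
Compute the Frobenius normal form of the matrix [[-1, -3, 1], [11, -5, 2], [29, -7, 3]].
The invariant factors of A (the non-unit diagonal entries of the Smith normal form of xI - A over ℚ[x]) are (x + 2)(x^2 + x + 3), each dividing the next. The characteristic polynomial is their product, (x + 2)(x^2 + x + 3).

The rational canonical form is the block-diagonal matrix of companion matrices C(f_i):
R = [[0, 0, -6], [1, 0, -5], [0, 1, -3]].

Note the characteristic polynomial does not split into linear factors over ℚ, so A has no Jordan form over ℚ; the rational canonical form exists over any field.

R = [[0, 0, -6], [1, 0, -5], [0, 1, -3]]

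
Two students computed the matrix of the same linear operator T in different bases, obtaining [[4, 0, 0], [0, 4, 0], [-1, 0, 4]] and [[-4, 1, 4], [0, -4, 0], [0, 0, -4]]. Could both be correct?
trace(A) = 12 but trace(B) = -12. The trace is a similarity invariant, so A and B are not similar.

No.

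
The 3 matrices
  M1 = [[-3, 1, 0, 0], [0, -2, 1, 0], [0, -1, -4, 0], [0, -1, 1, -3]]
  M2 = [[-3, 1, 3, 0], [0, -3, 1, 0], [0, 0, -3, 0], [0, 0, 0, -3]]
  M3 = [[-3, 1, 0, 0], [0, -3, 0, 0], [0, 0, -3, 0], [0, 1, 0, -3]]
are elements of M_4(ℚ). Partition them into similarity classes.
Characteristic polynomials: χ_{M1} = (x + 3)^4, χ_{M2} = (x + 3)^4, χ_{M3} = (x + 3)^4.

{M1, M2}: invariant factors x + 3, (x + 3)^3.

{M3}: invariant factors x + 3, x + 3, (x + 3)^2.

Matrices are similar if and only if their invariant-factor lists agree; the partition into similarity classes is {M1, M2}, {M3}.

2 classes: {M1, M2}, {M3}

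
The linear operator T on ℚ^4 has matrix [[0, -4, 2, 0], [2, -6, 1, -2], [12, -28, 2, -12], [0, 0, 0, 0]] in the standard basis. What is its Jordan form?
J = [[-4, 0, 0, 0], [0, 0, 1, 0], [0, 0, 0, 0], [0, 0, 0, 0]]

The characteristic polynomial is det(xI - A) = x^3(x + 4), so the eigenvalues are -4 (algebraic multiplicity 1), 0 (algebraic multiplicity 3).

For λ = -4: algebraic multiplicity 1 gives one 1×1 block.

For λ = 0: rank(A) = 2, rank(A^2) = 1. The eigenspace has dimension 4 - 2 = 2, so there are 2 Jordan blocks; the rank sequence gives block sizes [2, 1].

Assembling the blocks gives the Jordan form J above.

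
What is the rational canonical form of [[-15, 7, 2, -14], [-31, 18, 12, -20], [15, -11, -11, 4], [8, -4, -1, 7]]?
The invariant factors of A (the non-unit diagonal entries of the Smith normal form of xI - A over ℚ[x]) are (x + 1)(x^3 - 4x + 5), each dividing the next. The characteristic polynomial is their product, (x + 1)(x^3 - 4x + 5).

The rational canonical form is the block-diagonal matrix of companion matrices C(f_i):
R = [[0, 0, 0, -5], [1, 0, 0, -1], [0, 1, 0, 4], [0, 0, 1, -1]].

Note the characteristic polynomial does not split into linear factors over ℚ, so A has no Jordan form over ℚ; the rational canonical form exists over any field.

R = [[0, 0, 0, -5], [1, 0, 0, -1], [0, 1, 0, 4], [0, 0, 1, -1]]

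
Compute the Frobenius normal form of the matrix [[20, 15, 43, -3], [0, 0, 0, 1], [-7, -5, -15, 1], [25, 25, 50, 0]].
R = [[0, 0, 0, 25], [1, 0, 0, 0], [0, 1, 0, -1], [0, 0, 1, 5]]

The invariant factors of A (the non-unit diagonal entries of the Smith normal form of xI - A over ℚ[x]) are (x - 5)(x^3 + x + 5), each dividing the next. The characteristic polynomial is their product, (x - 5)(x^3 + x + 5).

The rational canonical form is the block-diagonal matrix of companion matrices C(f_i):
R = [[0, 0, 0, 25], [1, 0, 0, 0], [0, 1, 0, -1], [0, 0, 1, 5]].

Note the characteristic polynomial does not split into linear factors over ℚ, so A has no Jordan form over ℚ; the rational canonical form exists over any field.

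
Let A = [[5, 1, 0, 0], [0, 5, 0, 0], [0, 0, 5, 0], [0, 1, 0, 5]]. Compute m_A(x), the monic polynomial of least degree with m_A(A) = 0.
The characteristic polynomial factors as (x - 5)^4. The minimal polynomial is ∏(x - λ)^{k_λ} where k_λ is the size of the largest Jordan block at λ.

For λ = 5: rank(A - 5I) = 1, and the largest Jordan block has size 2 (the smallest k with rank((A - 5I)^k) = rank((A - 5I)^(k+1))).

So m_A(x) = (x - 5)^2.

m_A(x) = (x - 5)^2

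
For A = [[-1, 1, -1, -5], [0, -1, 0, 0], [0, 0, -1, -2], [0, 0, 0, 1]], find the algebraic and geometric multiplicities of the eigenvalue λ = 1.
The characteristic polynomial is (x - 1)(x + 1)^3, so the factor x - 1 appears with exponent 1: the algebraic multiplicity is 1.

rank(A - I) = 3, so the eigenspace has dimension 4 - 3 = 1: the geometric multiplicity is 1.

algebraic multiplicity 1, geometric multiplicity 1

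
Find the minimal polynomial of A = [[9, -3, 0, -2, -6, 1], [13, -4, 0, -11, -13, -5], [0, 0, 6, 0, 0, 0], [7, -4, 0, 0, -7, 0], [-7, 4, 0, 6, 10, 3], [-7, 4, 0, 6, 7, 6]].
m_A(x) = (x - 6)^2(x - 3)^2

The characteristic polynomial factors as (x - 6)^3(x - 3)^3. The minimal polynomial is ∏(x - λ)^{k_λ} where k_λ is the size of the largest Jordan block at λ.

For λ = 3: rank(A - 3I) = 4, and the largest Jordan block has size 2 (the smallest k with rank((A - 3I)^k) = rank((A - 3I)^(k+1))).
For λ = 6: rank(A - 6I) = 4, and the largest Jordan block has size 2 (the smallest k with rank((A - 6I)^k) = rank((A - 6I)^(k+1))).

So m_A(x) = (x - 6)^2(x - 3)^2.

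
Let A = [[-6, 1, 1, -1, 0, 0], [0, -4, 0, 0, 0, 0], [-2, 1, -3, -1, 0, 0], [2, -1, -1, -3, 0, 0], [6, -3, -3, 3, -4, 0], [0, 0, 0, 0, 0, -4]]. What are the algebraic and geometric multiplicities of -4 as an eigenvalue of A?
algebraic multiplicity 6, geometric multiplicity 5

The characteristic polynomial is (x + 4)^6, so the factor x + 4 appears with exponent 6: the algebraic multiplicity is 6.

rank(A + 4I) = 1, so the eigenspace has dimension 6 - 1 = 5: the geometric multiplicity is 5.

Since 5 < 6, A is not diagonalizable.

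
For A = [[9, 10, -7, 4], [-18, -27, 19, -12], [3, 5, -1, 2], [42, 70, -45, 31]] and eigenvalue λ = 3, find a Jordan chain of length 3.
We seek v_1 ∈ ker((A - 3I)^3) \ ker((A - 3I)^2), then set v_{i+1} = (A - 3I) v_i.

One such chain is v_1 = [[0, 1, 0, -2]]^T, v_2 = [[2, -6, 1, 14]]^T, v_3 = [[1, -5, 0, 11]]^T. Check: (A - 3I) v_3 = [[0, 0, 0, 0]]^T = 0.

v_1 = [[0, 1, 0, -2]]^T, v_2 = [[2, -6, 1, 14]]^T, v_3 = [[1, -5, 0, 11]]^T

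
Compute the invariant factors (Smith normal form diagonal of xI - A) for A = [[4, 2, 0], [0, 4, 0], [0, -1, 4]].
x - 4, (x - 4)^2

The Jordan structure of A has elementary divisors (x - 4)^2, (x - 4). Arranging the block sizes at each eigenvalue in decreasing order and taking row products gives the invariant factors.

Invariant factors (smallest first, each dividing the next): x - 4, (x - 4)^2.

Check: the last factor (x - 4)^2 is the minimal polynomial, and the product (x - 4)^3 is the characteristic polynomial.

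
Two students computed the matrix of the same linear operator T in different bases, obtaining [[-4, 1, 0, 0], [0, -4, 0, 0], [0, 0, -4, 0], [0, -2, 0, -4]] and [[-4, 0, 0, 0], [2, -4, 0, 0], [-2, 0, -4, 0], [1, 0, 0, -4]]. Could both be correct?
Two matrices over a field are similar if and only if they have the same invariant factors.

Both A and B have characteristic polynomial (x + 4)^4 and minimal polynomial (x + 4)^2. Computing further, both have invariant factors x + 4, x + 4, (x + 4)^2. Hence A and B are similar.

Yes.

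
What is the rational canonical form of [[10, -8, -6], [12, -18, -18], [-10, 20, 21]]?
The invariant factors of A (the non-unit diagonal entries of the Smith normal form of xI - A over ℚ[x]) are x - 6, (x - 6)(x - 1), each dividing the next. The characteristic polynomial is their product, (x - 6)^2(x - 1).

The rational canonical form is the block-diagonal matrix of companion matrices C(f_i):
R = [[6, 0, 0], [0, 0, -6], [0, 1, 7]].

R = [[6, 0, 0], [0, 0, -6], [0, 1, 7]]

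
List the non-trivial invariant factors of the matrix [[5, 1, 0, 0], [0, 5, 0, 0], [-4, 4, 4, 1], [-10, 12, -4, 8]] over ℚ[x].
The Jordan structure of A has elementary divisors (x - 5)^2, (x - 6)^2. Arranging the block sizes at each eigenvalue in decreasing order and taking row products gives the invariant factors.

Invariant factors (smallest first, each dividing the next): (x - 6)^2(x - 5)^2.

Check: the last factor (x - 6)^2(x - 5)^2 is the minimal polynomial, and the product (x - 6)^2(x - 5)^2 is the characteristic polynomial.

(x - 6)^2(x - 5)^2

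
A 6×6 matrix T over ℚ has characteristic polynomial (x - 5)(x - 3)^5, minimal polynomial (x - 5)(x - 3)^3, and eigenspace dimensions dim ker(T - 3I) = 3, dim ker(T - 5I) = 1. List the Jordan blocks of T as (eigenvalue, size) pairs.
Jordan blocks: (3, 3), (3, 1), (3, 1), (5, 1)

λ = 3: algebraic multiplicity 5 (exponent in χ_T), largest block size 3 (exponent in m_T), 3 blocks (geometric multiplicity). These force block sizes [3, 1, 1].
λ = 5: algebraic multiplicity 1 (exponent in χ_T), largest block size 1 (exponent in m_T), 1 block (geometric multiplicity). This forces block sizes [1].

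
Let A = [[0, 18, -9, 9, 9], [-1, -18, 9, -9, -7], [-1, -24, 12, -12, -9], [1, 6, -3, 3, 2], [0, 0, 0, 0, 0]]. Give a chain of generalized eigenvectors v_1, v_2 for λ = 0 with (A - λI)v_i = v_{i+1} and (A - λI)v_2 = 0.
We seek v_1 ∈ ker(A^2) \ ker(A), then set v_{i+1} = A v_i.

One such chain is v_1 = [[-1, 0, 0, 0, 0]]^T, v_2 = [[0, 1, 1, -1, 0]]^T. Check: A v_2 = [[0, 0, 0, 0, 0]]^T = 0.

v_1 = [[-1, 0, 0, 0, 0]]^T, v_2 = [[0, 1, 1, -1, 0]]^T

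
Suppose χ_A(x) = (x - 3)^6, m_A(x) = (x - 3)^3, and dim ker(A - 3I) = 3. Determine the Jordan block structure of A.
λ = 3: algebraic multiplicity 6 (exponent in χ_A), largest block size 3 (exponent in m_A), 3 blocks (geometric multiplicity). These force block sizes [3, 2, 1].

Jordan blocks: (3, 3), (3, 2), (3, 1)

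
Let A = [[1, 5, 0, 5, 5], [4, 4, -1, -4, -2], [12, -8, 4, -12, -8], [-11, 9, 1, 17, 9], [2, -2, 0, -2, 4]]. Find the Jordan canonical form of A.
The characteristic polynomial is det(xI - A) = (x - 6)^5, so the eigenvalues are 6 (algebraic multiplicity 5).

For λ = 6: rank(A - 6I) = 2, rank((A - 6I)^2) = 0. The eigenspace has dimension 5 - 2 = 3, so there are 3 Jordan blocks; the rank sequence gives block sizes [2, 2, 1].

Assembling the blocks gives the Jordan form J above.

J = [[6, 1, 0, 0, 0], [0, 6, 0, 0, 0], [0, 0, 6, 1, 0], [0, 0, 0, 6, 0], [0, 0, 0, 0, 6]]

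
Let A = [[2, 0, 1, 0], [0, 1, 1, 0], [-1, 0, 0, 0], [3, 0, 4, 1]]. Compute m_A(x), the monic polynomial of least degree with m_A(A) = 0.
m_A(x) = (x - 1)^3

The characteristic polynomial factors as (x - 1)^4. The minimal polynomial is ∏(x - λ)^{k_λ} where k_λ is the size of the largest Jordan block at λ.

For λ = 1: rank(A - I) = 2, and the largest Jordan block has size 3 (the smallest k with rank((A - I)^k) = rank((A - I)^(k+1))).

So m_A(x) = (x - 1)^3.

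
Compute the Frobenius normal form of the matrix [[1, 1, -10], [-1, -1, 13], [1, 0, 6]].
R = [[0, 0, 3], [1, 0, -10], [0, 1, 6]]

The invariant factors of A (the non-unit diagonal entries of the Smith normal form of xI - A over ℚ[x]) are (x - 3)(x^2 - 3x + 1), each dividing the next. The characteristic polynomial is their product, (x - 3)(x^2 - 3x + 1).

The rational canonical form is the block-diagonal matrix of companion matrices C(f_i):
R = [[0, 0, 3], [1, 0, -10], [0, 1, 6]].

Note the characteristic polynomial does not split into linear factors over ℚ, so A has no Jordan form over ℚ; the rational canonical form exists over any field.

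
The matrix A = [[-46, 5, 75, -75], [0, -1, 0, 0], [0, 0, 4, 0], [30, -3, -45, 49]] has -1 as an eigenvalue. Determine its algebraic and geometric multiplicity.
algebraic multiplicity 2, geometric multiplicity 1

The characteristic polynomial is (x - 4)^2(x + 1)^2, so the factor x + 1 appears with exponent 2: the algebraic multiplicity is 2.

rank(A + I) = 3, so the eigenspace has dimension 4 - 3 = 1: the geometric multiplicity is 1.

Since 1 < 2, A is not diagonalizable.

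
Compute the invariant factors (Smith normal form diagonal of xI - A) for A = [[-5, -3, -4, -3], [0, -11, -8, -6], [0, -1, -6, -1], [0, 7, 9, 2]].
The Jordan structure of A has elementary divisors (x + 5)^3, (x + 5). Arranging the block sizes at each eigenvalue in decreasing order and taking row products gives the invariant factors.

Invariant factors (smallest first, each dividing the next): x + 5, (x + 5)^3.

Check: the last factor (x + 5)^3 is the minimal polynomial, and the product (x + 5)^4 is the characteristic polynomial.

x + 5, (x + 5)^3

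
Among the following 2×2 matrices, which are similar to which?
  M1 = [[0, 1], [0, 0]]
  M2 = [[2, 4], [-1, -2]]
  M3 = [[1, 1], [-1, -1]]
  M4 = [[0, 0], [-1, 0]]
Characteristic polynomials: χ_{M1} = x^2, χ_{M2} = x^2, χ_{M3} = x^2, χ_{M4} = x^2.

{M1, M2, M3, M4}: invariant factors x^2.

Matrices are similar if and only if their invariant-factor lists agree; the partition into similarity classes is {M1, M2, M3, M4}.

1 class: {M1, M2, M3, M4}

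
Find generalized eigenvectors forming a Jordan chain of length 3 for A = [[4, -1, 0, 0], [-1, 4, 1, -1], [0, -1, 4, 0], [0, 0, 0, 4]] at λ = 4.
v_1 = [[2, 0, 1, -2]]^T, v_2 = [[0, 1, 0, 0]]^T, v_3 = [[-1, 0, -1, 0]]^T

We seek v_1 ∈ ker((A - 4I)^3) \ ker((A - 4I)^2), then set v_{i+1} = (A - 4I) v_i.

One such chain is v_1 = [[2, 0, 1, -2]]^T, v_2 = [[0, 1, 0, 0]]^T, v_3 = [[-1, 0, -1, 0]]^T. Check: (A - 4I) v_3 = [[0, 0, 0, 0]]^T = 0.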